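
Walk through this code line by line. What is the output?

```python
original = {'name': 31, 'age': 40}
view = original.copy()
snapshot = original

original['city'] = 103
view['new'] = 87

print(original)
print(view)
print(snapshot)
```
{'name': 31, 'age': 40, 'city': 103}
{'name': 31, 'age': 40, 'new': 87}
{'name': 31, 'age': 40, 'city': 103}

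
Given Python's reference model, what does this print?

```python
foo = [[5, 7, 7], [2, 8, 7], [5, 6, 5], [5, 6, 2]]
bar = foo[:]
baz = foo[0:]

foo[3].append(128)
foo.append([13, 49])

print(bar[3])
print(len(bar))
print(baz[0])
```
[5, 6, 2, 128]
4
[5, 7, 7]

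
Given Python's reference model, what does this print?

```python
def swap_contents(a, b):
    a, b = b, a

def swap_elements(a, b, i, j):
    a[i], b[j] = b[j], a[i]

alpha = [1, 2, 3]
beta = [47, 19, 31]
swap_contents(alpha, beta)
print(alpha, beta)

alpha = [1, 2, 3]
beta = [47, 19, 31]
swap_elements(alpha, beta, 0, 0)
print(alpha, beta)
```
[1, 2, 3] [47, 19, 31]
[47, 2, 3] [1, 19, 31]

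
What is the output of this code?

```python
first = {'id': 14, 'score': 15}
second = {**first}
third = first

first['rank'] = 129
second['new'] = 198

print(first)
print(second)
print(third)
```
{'id': 14, 'score': 15, 'rank': 129}
{'id': 14, 'score': 15, 'new': 198}
{'id': 14, 'score': 15, 'rank': 129}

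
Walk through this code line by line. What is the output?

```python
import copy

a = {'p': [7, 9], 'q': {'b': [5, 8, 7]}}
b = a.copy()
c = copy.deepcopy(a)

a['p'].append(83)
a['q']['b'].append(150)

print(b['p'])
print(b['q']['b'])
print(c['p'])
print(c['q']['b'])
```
[7, 9, 83]
[5, 8, 7, 150]
[7, 9]
[5, 8, 7]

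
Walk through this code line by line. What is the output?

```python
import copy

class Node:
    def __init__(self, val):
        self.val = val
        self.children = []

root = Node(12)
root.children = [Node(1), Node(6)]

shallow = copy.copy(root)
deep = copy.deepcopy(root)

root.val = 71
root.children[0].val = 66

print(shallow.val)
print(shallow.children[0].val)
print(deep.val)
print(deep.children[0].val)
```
12
66
12
1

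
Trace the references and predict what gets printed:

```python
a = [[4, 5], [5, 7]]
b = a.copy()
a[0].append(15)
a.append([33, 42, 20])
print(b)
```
[[4, 5, 15], [5, 7]]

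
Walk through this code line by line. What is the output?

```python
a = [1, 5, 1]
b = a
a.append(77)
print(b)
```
[1, 5, 1, 77]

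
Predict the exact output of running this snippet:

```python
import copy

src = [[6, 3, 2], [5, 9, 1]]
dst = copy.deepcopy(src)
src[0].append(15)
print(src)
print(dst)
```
[[6, 3, 2, 15], [5, 9, 1]]
[[6, 3, 2], [5, 9, 1]]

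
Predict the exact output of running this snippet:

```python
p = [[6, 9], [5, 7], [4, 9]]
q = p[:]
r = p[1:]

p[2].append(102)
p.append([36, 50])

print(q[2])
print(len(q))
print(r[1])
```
[4, 9, 102]
3
[4, 9, 102]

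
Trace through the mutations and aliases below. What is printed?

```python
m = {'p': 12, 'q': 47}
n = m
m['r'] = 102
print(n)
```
{'p': 12, 'q': 47, 'r': 102}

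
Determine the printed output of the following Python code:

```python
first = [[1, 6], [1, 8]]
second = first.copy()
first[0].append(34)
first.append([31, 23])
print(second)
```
[[1, 6, 34], [1, 8]]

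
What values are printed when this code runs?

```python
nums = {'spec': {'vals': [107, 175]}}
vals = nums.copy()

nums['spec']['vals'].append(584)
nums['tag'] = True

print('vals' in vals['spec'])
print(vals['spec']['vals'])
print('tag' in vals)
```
True
[107, 175, 584]
False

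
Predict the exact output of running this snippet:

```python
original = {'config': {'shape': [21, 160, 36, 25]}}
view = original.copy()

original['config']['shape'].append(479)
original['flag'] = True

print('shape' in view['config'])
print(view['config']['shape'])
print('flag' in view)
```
True
[21, 160, 36, 25, 479]
False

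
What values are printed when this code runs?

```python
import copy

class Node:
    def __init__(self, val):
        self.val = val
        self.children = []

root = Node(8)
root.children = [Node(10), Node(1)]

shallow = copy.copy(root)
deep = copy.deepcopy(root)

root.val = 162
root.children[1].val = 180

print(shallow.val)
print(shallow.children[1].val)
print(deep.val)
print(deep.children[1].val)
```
8
180
8
1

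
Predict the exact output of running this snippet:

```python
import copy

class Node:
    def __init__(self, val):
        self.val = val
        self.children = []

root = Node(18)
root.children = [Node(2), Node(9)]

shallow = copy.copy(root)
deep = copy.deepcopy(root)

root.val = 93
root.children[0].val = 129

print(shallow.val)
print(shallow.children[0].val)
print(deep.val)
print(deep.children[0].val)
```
18
129
18
2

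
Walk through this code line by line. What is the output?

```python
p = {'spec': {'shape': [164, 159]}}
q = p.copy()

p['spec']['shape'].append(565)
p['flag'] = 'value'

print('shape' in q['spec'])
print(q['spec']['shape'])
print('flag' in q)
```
True
[164, 159, 565]
False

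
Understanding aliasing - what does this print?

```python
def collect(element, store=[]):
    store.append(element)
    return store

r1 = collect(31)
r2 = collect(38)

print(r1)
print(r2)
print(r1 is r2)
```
[31, 38]
[31, 38]
True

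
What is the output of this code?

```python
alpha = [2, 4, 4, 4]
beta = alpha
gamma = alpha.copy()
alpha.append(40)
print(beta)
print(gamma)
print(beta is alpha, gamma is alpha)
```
[2, 4, 4, 4, 40]
[2, 4, 4, 4]
True False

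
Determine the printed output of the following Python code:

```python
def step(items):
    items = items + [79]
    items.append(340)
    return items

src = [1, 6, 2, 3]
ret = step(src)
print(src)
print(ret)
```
[1, 6, 2, 3]
[1, 6, 2, 3, 79, 340]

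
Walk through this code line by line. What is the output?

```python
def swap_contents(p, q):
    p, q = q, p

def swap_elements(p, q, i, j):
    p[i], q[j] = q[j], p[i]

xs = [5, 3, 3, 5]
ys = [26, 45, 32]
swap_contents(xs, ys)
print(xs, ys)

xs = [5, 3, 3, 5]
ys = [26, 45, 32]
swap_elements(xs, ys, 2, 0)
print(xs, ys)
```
[5, 3, 3, 5] [26, 45, 32]
[5, 3, 26, 5] [3, 45, 32]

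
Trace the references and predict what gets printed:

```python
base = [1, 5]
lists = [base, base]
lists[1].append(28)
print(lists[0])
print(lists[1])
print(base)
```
[1, 5, 28]
[1, 5, 28]
[1, 5, 28]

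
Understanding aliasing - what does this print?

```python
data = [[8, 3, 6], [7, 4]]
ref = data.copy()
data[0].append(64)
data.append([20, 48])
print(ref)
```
[[8, 3, 6, 64], [7, 4]]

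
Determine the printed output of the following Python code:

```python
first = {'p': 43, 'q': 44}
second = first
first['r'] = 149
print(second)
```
{'p': 43, 'q': 44, 'r': 149}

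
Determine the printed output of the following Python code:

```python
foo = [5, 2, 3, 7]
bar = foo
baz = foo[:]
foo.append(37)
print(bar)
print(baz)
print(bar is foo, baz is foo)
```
[5, 2, 3, 7, 37]
[5, 2, 3, 7]
True False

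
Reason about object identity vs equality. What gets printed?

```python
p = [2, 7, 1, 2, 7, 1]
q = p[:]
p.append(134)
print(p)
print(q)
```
[2, 7, 1, 2, 7, 1, 134]
[2, 7, 1, 2, 7, 1]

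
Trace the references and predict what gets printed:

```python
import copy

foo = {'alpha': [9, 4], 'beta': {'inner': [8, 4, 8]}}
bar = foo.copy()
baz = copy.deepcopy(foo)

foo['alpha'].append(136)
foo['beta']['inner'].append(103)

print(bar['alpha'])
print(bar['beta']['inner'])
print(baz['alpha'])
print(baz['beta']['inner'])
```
[9, 4, 136]
[8, 4, 8, 103]
[9, 4]
[8, 4, 8]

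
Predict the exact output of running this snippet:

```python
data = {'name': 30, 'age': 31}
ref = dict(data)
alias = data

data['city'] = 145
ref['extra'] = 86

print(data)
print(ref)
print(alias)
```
{'name': 30, 'age': 31, 'city': 145}
{'name': 30, 'age': 31, 'extra': 86}
{'name': 30, 'age': 31, 'city': 145}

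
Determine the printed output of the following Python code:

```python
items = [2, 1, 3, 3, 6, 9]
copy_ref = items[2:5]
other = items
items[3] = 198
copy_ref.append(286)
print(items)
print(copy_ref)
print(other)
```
[2, 1, 3, 198, 6, 9]
[3, 3, 6, 286]
[2, 1, 3, 198, 6, 9]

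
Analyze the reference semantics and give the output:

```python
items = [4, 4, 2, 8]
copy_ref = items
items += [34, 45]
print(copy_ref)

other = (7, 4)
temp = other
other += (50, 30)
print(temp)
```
[4, 4, 2, 8, 34, 45]
(7, 4)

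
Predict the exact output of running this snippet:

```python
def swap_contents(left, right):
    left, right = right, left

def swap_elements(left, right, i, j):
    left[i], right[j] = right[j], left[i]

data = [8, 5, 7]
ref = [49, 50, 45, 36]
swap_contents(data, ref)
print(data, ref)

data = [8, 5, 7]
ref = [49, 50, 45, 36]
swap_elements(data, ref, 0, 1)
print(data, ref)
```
[8, 5, 7] [49, 50, 45, 36]
[50, 5, 7] [49, 8, 45, 36]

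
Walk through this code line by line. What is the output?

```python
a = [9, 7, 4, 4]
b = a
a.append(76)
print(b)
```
[9, 7, 4, 4, 76]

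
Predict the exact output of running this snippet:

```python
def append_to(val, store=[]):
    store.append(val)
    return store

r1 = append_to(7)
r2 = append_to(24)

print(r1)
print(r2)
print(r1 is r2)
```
[7, 24]
[7, 24]
True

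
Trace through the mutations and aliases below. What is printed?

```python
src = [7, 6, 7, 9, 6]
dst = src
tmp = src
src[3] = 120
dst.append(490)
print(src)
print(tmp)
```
[7, 6, 7, 120, 6, 490]
[7, 6, 7, 120, 6, 490]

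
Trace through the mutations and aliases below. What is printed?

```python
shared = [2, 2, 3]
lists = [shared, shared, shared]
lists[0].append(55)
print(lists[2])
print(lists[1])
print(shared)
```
[2, 2, 3, 55]
[2, 2, 3, 55]
[2, 2, 3, 55]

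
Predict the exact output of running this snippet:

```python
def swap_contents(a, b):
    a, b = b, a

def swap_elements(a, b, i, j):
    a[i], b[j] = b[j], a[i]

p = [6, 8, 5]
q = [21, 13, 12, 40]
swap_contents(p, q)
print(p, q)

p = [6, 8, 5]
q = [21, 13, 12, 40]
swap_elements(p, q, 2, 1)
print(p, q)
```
[6, 8, 5] [21, 13, 12, 40]
[6, 8, 13] [21, 5, 12, 40]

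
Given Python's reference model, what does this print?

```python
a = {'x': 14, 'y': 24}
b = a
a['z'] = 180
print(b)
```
{'x': 14, 'y': 24, 'z': 180}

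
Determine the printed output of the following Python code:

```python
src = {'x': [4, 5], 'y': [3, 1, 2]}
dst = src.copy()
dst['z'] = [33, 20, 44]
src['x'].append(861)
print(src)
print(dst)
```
{'x': [4, 5, 861], 'y': [3, 1, 2]}
{'x': [4, 5, 861], 'y': [3, 1, 2], 'z': [33, 20, 44]}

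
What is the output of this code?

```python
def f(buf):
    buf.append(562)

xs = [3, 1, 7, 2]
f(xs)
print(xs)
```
[3, 1, 7, 2, 562]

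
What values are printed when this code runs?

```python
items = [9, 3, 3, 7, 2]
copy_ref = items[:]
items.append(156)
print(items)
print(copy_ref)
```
[9, 3, 3, 7, 2, 156]
[9, 3, 3, 7, 2]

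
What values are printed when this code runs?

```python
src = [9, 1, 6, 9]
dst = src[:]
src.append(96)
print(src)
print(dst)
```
[9, 1, 6, 9, 96]
[9, 1, 6, 9]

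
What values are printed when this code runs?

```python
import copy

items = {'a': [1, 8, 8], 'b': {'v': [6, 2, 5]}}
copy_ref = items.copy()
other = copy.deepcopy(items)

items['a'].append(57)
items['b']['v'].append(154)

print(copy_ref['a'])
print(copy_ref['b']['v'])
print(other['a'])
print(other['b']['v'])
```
[1, 8, 8, 57]
[6, 2, 5, 154]
[1, 8, 8]
[6, 2, 5]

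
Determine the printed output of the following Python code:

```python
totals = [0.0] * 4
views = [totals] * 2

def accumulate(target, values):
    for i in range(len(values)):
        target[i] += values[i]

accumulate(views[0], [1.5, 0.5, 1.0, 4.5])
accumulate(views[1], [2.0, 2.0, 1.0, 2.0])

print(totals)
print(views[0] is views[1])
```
[3.5, 2.5, 2.0, 6.5]
True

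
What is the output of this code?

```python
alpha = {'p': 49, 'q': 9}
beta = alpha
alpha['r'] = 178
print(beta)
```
{'p': 49, 'q': 9, 'r': 178}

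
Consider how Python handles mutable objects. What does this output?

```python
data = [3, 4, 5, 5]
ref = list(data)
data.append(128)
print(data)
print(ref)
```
[3, 4, 5, 5, 128]
[3, 4, 5, 5]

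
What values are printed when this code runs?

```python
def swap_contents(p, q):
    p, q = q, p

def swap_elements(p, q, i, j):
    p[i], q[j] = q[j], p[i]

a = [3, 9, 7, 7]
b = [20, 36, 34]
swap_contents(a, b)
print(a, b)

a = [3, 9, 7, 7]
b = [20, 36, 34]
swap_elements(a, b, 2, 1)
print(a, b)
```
[3, 9, 7, 7] [20, 36, 34]
[3, 9, 36, 7] [20, 7, 34]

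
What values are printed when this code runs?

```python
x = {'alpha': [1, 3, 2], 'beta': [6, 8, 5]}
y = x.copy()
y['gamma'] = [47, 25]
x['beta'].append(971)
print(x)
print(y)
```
{'alpha': [1, 3, 2], 'beta': [6, 8, 5, 971]}
{'alpha': [1, 3, 2], 'beta': [6, 8, 5, 971], 'gamma': [47, 25]}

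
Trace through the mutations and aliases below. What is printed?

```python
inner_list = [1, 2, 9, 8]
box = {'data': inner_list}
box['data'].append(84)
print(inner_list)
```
[1, 2, 9, 8, 84]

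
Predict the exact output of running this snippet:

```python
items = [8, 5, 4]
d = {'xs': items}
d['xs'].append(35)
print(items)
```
[8, 5, 4, 35]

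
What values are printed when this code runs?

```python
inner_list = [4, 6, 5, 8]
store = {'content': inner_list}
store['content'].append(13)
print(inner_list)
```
[4, 6, 5, 8, 13]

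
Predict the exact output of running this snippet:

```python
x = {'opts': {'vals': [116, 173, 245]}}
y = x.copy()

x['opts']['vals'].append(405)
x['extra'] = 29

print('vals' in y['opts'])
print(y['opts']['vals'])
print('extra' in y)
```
True
[116, 173, 245, 405]
False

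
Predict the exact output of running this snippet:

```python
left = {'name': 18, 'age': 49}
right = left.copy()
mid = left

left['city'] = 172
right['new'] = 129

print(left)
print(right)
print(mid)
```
{'name': 18, 'age': 49, 'city': 172}
{'name': 18, 'age': 49, 'new': 129}
{'name': 18, 'age': 49, 'city': 172}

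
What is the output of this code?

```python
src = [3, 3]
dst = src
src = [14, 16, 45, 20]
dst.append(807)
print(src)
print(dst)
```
[14, 16, 45, 20]
[3, 3, 807]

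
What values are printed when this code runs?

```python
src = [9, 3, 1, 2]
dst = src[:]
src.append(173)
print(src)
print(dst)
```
[9, 3, 1, 2, 173]
[9, 3, 1, 2]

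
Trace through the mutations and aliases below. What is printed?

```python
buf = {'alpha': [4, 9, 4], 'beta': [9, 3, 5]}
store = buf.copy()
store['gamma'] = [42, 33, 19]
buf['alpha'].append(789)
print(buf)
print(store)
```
{'alpha': [4, 9, 4, 789], 'beta': [9, 3, 5]}
{'alpha': [4, 9, 4, 789], 'beta': [9, 3, 5], 'gamma': [42, 33, 19]}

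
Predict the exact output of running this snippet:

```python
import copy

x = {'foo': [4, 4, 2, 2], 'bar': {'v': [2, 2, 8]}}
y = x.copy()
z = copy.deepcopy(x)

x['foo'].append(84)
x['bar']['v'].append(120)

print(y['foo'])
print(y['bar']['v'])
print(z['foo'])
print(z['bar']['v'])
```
[4, 4, 2, 2, 84]
[2, 2, 8, 120]
[4, 4, 2, 2]
[2, 2, 8]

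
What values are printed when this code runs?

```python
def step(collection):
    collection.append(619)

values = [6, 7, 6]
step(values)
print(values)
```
[6, 7, 6, 619]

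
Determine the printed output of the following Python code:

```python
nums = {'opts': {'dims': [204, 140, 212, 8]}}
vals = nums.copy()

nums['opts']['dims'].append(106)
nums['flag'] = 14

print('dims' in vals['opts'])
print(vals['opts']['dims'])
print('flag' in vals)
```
True
[204, 140, 212, 8, 106]
False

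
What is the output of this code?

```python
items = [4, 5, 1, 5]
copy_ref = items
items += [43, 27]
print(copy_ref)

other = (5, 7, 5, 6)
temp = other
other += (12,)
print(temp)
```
[4, 5, 1, 5, 43, 27]
(5, 7, 5, 6)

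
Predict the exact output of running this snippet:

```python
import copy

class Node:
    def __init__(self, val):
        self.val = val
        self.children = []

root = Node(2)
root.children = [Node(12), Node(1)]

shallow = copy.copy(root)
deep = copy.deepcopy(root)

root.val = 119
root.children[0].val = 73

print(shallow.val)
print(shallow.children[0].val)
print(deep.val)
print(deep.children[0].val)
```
2
73
2
12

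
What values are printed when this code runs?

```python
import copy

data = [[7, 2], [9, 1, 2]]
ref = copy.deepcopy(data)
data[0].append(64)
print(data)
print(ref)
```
[[7, 2, 64], [9, 1, 2]]
[[7, 2], [9, 1, 2]]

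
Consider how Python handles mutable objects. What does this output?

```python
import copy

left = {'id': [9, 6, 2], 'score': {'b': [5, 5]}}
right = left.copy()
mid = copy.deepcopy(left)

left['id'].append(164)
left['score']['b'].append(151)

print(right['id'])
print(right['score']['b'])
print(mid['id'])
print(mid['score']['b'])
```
[9, 6, 2, 164]
[5, 5, 151]
[9, 6, 2]
[5, 5]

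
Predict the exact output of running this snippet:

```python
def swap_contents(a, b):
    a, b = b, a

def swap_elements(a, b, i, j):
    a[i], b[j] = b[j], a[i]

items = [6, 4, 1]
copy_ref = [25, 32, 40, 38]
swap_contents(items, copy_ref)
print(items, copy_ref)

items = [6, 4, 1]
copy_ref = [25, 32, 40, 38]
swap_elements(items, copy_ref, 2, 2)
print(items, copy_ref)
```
[6, 4, 1] [25, 32, 40, 38]
[6, 4, 40] [25, 32, 1, 38]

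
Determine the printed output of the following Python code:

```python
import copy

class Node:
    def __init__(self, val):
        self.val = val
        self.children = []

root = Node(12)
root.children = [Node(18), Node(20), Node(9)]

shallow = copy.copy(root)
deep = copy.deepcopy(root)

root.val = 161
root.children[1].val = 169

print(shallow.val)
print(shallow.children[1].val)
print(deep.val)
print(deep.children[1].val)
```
12
169
12
20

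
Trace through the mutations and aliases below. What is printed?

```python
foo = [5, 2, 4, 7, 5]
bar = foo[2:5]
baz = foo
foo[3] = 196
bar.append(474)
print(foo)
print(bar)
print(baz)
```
[5, 2, 4, 196, 5]
[4, 7, 5, 474]
[5, 2, 4, 196, 5]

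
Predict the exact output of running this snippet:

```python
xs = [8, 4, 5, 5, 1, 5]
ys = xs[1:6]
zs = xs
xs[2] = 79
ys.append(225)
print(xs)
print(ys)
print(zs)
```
[8, 4, 79, 5, 1, 5]
[4, 5, 5, 1, 5, 225]
[8, 4, 79, 5, 1, 5]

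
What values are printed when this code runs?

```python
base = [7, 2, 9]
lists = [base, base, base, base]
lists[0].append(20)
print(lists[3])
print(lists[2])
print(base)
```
[7, 2, 9, 20]
[7, 2, 9, 20]
[7, 2, 9, 20]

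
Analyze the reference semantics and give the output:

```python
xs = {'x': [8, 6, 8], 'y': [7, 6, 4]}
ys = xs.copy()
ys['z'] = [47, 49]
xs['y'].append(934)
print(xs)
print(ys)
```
{'x': [8, 6, 8], 'y': [7, 6, 4, 934]}
{'x': [8, 6, 8], 'y': [7, 6, 4, 934], 'z': [47, 49]}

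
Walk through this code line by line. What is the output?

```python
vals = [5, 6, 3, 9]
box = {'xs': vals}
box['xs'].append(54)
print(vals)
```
[5, 6, 3, 9, 54]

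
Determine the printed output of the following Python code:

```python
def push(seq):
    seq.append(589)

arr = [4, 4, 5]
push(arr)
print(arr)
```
[4, 4, 5, 589]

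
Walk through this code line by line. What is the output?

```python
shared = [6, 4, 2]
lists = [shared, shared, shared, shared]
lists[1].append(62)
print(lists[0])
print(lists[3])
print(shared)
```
[6, 4, 2, 62]
[6, 4, 2, 62]
[6, 4, 2, 62]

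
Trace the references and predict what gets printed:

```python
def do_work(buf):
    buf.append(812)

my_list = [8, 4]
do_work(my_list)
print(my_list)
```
[8, 4, 812]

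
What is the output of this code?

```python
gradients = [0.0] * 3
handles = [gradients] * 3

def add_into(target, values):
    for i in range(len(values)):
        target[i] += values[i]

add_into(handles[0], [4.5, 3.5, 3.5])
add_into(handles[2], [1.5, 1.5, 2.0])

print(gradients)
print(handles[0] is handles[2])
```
[6.0, 5.0, 5.5]
True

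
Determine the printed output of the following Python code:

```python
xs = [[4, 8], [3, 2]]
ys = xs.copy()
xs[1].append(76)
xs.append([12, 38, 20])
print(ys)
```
[[4, 8], [3, 2, 76]]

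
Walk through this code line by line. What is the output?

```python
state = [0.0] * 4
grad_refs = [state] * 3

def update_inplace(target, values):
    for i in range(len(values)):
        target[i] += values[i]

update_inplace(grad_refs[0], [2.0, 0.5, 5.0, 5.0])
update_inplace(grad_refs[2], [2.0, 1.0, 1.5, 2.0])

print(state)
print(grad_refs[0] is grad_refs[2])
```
[4.0, 1.5, 6.5, 7.0]
True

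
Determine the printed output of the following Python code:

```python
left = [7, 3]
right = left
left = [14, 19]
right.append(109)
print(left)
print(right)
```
[14, 19]
[7, 3, 109]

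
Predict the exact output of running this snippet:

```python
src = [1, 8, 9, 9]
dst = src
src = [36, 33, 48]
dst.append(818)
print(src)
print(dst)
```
[36, 33, 48]
[1, 8, 9, 9, 818]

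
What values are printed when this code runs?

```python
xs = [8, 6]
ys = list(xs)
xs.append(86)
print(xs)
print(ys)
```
[8, 6, 86]
[8, 6]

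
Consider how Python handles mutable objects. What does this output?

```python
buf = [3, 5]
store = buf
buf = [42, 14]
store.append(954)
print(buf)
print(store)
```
[42, 14]
[3, 5, 954]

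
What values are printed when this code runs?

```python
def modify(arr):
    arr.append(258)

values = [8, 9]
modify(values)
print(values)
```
[8, 9, 258]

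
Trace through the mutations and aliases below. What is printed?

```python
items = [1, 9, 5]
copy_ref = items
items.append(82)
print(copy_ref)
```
[1, 9, 5, 82]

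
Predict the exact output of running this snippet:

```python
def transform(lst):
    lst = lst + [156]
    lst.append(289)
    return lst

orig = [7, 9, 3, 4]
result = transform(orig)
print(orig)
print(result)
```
[7, 9, 3, 4]
[7, 9, 3, 4, 156, 289]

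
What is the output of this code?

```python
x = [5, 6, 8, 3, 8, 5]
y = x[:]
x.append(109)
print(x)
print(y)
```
[5, 6, 8, 3, 8, 5, 109]
[5, 6, 8, 3, 8, 5]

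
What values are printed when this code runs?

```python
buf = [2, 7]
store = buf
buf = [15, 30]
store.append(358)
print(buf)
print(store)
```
[15, 30]
[2, 7, 358]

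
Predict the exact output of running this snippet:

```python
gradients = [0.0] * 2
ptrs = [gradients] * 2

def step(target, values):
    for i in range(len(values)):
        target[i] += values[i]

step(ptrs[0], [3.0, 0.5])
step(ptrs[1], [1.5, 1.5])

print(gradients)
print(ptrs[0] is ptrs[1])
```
[4.5, 2.0]
True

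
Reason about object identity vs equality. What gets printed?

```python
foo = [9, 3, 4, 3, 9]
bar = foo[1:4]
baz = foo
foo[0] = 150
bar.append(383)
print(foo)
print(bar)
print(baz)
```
[150, 3, 4, 3, 9]
[3, 4, 3, 383]
[150, 3, 4, 3, 9]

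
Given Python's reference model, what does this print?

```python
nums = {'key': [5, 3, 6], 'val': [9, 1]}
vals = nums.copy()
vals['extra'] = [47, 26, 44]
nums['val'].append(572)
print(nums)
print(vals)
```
{'key': [5, 3, 6], 'val': [9, 1, 572]}
{'key': [5, 3, 6], 'val': [9, 1, 572], 'extra': [47, 26, 44]}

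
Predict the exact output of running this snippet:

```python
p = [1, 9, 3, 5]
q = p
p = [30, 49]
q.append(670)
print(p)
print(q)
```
[30, 49]
[1, 9, 3, 5, 670]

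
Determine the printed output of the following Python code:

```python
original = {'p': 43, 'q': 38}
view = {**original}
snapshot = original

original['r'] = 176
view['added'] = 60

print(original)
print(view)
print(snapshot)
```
{'p': 43, 'q': 38, 'r': 176}
{'p': 43, 'q': 38, 'added': 60}
{'p': 43, 'q': 38, 'r': 176}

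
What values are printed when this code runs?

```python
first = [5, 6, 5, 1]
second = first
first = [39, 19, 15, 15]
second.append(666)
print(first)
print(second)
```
[39, 19, 15, 15]
[5, 6, 5, 1, 666]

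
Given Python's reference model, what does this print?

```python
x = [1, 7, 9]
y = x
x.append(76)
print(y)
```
[1, 7, 9, 76]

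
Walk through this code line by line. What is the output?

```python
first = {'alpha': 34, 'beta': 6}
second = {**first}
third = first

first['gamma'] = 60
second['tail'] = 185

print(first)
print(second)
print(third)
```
{'alpha': 34, 'beta': 6, 'gamma': 60}
{'alpha': 34, 'beta': 6, 'tail': 185}
{'alpha': 34, 'beta': 6, 'gamma': 60}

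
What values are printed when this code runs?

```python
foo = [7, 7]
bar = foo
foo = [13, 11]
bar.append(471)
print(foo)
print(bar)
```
[13, 11]
[7, 7, 471]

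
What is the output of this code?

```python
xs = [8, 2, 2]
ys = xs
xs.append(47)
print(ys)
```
[8, 2, 2, 47]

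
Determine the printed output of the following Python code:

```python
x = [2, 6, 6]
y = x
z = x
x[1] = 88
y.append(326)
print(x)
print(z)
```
[2, 88, 6, 326]
[2, 88, 6, 326]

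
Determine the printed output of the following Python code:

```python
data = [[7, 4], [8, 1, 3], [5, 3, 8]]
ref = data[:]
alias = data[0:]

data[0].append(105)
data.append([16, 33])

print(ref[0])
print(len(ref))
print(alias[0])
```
[7, 4, 105]
3
[7, 4, 105]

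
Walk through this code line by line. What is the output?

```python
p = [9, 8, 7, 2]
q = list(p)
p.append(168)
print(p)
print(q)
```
[9, 8, 7, 2, 168]
[9, 8, 7, 2]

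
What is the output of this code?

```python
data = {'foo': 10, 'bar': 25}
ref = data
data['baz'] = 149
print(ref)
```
{'foo': 10, 'bar': 25, 'baz': 149}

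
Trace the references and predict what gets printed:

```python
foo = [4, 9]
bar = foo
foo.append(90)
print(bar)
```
[4, 9, 90]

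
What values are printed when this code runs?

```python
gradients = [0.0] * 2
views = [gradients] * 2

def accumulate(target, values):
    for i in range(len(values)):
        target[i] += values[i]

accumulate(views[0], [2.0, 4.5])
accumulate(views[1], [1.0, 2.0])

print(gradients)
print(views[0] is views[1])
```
[3.0, 6.5]
True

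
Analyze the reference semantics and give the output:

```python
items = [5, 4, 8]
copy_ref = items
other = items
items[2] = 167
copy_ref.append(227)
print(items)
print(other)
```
[5, 4, 167, 227]
[5, 4, 167, 227]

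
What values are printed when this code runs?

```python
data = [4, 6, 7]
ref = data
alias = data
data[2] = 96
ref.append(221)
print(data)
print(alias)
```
[4, 6, 96, 221]
[4, 6, 96, 221]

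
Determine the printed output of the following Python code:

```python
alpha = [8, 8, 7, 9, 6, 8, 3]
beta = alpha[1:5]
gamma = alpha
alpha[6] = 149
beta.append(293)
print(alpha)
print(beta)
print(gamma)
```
[8, 8, 7, 9, 6, 8, 149]
[8, 7, 9, 6, 293]
[8, 8, 7, 9, 6, 8, 149]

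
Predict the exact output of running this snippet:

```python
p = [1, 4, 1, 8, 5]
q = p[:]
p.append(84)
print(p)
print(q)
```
[1, 4, 1, 8, 5, 84]
[1, 4, 1, 8, 5]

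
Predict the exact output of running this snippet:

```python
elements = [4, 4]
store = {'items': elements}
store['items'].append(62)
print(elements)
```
[4, 4, 62]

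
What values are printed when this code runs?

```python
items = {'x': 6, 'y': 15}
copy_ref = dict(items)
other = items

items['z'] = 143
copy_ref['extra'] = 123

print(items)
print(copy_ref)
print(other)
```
{'x': 6, 'y': 15, 'z': 143}
{'x': 6, 'y': 15, 'extra': 123}
{'x': 6, 'y': 15, 'z': 143}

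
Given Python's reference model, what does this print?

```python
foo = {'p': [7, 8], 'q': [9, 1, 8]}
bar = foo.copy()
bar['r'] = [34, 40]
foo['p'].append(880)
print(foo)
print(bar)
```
{'p': [7, 8, 880], 'q': [9, 1, 8]}
{'p': [7, 8, 880], 'q': [9, 1, 8], 'r': [34, 40]}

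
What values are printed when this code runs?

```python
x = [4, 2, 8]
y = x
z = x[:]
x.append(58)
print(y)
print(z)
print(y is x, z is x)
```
[4, 2, 8, 58]
[4, 2, 8]
True False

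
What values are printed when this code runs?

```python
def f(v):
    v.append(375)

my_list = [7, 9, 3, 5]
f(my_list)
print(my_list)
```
[7, 9, 3, 5, 375]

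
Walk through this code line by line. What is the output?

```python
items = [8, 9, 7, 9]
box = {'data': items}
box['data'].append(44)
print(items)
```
[8, 9, 7, 9, 44]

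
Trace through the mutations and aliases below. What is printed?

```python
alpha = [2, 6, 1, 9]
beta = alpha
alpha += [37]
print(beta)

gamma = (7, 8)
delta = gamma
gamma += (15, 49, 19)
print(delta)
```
[2, 6, 1, 9, 37]
(7, 8)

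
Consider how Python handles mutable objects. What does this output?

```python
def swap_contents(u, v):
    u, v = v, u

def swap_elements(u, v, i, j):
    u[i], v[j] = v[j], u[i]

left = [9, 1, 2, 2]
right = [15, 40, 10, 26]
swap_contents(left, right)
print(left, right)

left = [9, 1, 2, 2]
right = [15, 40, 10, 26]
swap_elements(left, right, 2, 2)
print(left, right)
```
[9, 1, 2, 2] [15, 40, 10, 26]
[9, 1, 10, 2] [15, 40, 2, 26]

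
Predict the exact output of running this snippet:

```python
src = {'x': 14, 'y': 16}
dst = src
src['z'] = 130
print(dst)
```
{'x': 14, 'y': 16, 'z': 130}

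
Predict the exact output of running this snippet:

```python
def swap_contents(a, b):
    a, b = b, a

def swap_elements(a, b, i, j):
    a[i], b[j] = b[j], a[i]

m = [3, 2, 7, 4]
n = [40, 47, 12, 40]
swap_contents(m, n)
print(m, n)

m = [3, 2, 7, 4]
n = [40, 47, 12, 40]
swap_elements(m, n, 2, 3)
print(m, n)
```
[3, 2, 7, 4] [40, 47, 12, 40]
[3, 2, 40, 4] [40, 47, 12, 7]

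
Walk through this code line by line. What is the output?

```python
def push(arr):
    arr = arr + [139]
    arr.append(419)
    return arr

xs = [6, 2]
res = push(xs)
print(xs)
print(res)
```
[6, 2]
[6, 2, 139, 419]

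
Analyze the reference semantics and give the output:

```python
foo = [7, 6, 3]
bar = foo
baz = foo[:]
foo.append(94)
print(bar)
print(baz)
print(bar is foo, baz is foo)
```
[7, 6, 3, 94]
[7, 6, 3]
True False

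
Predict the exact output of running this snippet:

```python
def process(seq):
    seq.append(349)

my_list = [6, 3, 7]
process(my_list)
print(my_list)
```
[6, 3, 7, 349]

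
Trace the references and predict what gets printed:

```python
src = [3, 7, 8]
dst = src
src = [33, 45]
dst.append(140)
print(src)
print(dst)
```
[33, 45]
[3, 7, 8, 140]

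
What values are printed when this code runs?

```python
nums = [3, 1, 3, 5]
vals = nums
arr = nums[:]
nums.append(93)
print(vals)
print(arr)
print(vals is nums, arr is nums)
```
[3, 1, 3, 5, 93]
[3, 1, 3, 5]
True False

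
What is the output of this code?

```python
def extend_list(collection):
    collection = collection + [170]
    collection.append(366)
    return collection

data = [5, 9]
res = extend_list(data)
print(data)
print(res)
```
[5, 9]
[5, 9, 170, 366]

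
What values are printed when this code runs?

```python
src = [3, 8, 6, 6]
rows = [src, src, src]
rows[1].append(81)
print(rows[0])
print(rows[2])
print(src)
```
[3, 8, 6, 6, 81]
[3, 8, 6, 6, 81]
[3, 8, 6, 6, 81]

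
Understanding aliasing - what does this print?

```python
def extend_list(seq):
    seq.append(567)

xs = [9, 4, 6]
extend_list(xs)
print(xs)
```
[9, 4, 6, 567]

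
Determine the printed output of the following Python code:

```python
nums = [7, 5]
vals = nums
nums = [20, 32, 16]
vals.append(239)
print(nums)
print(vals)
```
[20, 32, 16]
[7, 5, 239]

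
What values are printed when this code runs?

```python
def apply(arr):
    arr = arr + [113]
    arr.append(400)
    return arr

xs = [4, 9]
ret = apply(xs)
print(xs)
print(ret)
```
[4, 9]
[4, 9, 113, 400]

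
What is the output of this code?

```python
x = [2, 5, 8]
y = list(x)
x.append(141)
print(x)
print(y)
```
[2, 5, 8, 141]
[2, 5, 8]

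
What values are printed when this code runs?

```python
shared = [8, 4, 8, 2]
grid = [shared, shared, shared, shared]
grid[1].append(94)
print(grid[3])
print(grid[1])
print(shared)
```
[8, 4, 8, 2, 94]
[8, 4, 8, 2, 94]
[8, 4, 8, 2, 94]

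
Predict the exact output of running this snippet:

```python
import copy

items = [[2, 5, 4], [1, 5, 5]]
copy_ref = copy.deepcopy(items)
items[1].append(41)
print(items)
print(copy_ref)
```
[[2, 5, 4], [1, 5, 5, 41]]
[[2, 5, 4], [1, 5, 5]]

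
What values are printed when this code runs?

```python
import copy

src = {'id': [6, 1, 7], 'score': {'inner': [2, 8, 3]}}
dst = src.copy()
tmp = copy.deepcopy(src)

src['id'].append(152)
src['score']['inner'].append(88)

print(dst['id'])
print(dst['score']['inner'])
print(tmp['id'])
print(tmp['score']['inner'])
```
[6, 1, 7, 152]
[2, 8, 3, 88]
[6, 1, 7]
[2, 8, 3]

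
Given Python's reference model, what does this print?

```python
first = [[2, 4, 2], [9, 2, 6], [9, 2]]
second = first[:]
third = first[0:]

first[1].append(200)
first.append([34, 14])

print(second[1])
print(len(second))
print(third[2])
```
[9, 2, 6, 200]
3
[9, 2]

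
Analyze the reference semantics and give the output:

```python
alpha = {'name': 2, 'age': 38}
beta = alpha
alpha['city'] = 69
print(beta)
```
{'name': 2, 'age': 38, 'city': 69}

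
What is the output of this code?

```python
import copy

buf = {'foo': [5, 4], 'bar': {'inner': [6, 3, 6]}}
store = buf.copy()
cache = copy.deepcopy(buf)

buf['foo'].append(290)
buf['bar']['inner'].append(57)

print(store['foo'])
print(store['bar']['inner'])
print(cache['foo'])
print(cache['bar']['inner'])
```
[5, 4, 290]
[6, 3, 6, 57]
[5, 4]
[6, 3, 6]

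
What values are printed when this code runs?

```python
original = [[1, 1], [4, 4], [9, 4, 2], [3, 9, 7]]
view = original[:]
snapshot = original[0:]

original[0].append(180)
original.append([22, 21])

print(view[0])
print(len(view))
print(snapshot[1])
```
[1, 1, 180]
4
[4, 4]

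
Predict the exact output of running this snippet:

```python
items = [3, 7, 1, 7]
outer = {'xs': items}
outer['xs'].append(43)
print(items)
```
[3, 7, 1, 7, 43]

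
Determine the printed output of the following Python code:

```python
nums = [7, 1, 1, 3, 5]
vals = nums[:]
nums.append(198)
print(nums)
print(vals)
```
[7, 1, 1, 3, 5, 198]
[7, 1, 1, 3, 5]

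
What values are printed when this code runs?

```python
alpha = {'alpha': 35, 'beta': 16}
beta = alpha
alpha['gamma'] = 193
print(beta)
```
{'alpha': 35, 'beta': 16, 'gamma': 193}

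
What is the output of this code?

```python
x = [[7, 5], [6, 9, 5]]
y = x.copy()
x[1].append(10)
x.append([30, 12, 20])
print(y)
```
[[7, 5], [6, 9, 5, 10]]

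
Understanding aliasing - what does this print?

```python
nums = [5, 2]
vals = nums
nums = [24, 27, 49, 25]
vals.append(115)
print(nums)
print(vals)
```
[24, 27, 49, 25]
[5, 2, 115]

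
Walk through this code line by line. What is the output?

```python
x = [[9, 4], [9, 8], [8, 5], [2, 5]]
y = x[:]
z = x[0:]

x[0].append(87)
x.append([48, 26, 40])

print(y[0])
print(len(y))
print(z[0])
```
[9, 4, 87]
4
[9, 4, 87]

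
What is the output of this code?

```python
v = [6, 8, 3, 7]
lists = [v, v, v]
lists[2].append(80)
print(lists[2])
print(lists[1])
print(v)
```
[6, 8, 3, 7, 80]
[6, 8, 3, 7, 80]
[6, 8, 3, 7, 80]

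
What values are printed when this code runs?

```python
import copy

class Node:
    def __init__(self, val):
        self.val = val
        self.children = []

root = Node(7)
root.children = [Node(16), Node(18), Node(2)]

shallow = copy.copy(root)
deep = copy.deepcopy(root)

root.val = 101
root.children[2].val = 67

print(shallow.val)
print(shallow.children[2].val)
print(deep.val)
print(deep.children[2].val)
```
7
67
7
2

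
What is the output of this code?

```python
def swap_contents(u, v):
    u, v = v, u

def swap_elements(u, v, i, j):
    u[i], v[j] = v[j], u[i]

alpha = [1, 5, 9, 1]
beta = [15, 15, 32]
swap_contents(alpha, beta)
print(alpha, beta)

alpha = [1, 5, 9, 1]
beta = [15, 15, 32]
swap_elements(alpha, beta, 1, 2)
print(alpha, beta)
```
[1, 5, 9, 1] [15, 15, 32]
[1, 32, 9, 1] [15, 15, 5]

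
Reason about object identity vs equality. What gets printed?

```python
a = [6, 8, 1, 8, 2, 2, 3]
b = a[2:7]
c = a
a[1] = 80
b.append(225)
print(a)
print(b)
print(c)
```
[6, 80, 1, 8, 2, 2, 3]
[1, 8, 2, 2, 3, 225]
[6, 80, 1, 8, 2, 2, 3]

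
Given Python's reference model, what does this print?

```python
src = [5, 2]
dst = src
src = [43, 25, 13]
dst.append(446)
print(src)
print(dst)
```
[43, 25, 13]
[5, 2, 446]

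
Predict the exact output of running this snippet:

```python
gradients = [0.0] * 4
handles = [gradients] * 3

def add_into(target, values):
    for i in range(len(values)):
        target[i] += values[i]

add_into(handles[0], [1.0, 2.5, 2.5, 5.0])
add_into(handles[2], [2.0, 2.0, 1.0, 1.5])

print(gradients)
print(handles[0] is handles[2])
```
[3.0, 4.5, 3.5, 6.5]
True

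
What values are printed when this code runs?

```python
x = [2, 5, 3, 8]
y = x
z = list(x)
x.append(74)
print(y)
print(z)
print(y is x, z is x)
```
[2, 5, 3, 8, 74]
[2, 5, 3, 8]
True False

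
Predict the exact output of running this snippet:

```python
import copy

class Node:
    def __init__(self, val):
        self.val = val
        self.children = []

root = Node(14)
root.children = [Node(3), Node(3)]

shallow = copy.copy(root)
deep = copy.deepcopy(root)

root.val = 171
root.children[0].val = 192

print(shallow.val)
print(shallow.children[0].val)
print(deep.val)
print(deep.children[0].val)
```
14
192
14
3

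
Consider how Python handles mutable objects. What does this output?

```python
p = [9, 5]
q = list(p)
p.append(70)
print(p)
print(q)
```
[9, 5, 70]
[9, 5]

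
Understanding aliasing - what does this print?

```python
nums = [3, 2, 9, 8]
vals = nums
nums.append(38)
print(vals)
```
[3, 2, 9, 8, 38]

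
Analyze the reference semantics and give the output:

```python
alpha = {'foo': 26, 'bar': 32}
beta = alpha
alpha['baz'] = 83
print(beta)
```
{'foo': 26, 'bar': 32, 'baz': 83}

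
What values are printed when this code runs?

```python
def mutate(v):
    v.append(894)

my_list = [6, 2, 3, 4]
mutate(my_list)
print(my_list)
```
[6, 2, 3, 4, 894]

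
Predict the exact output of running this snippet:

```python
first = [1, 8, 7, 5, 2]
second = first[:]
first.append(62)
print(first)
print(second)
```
[1, 8, 7, 5, 2, 62]
[1, 8, 7, 5, 2]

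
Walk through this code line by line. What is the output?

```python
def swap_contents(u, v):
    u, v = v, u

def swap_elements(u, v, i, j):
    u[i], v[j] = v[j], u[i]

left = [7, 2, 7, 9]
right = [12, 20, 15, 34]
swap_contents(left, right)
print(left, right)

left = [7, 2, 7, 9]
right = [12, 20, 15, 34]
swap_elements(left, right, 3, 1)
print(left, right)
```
[7, 2, 7, 9] [12, 20, 15, 34]
[7, 2, 7, 20] [12, 9, 15, 34]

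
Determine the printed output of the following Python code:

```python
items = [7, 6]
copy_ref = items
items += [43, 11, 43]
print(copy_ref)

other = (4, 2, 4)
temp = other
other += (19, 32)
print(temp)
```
[7, 6, 43, 11, 43]
(4, 2, 4)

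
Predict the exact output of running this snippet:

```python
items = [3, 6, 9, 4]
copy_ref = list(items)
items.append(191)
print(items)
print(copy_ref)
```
[3, 6, 9, 4, 191]
[3, 6, 9, 4]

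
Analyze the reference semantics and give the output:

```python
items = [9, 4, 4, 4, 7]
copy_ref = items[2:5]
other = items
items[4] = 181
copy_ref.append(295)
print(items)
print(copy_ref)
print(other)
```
[9, 4, 4, 4, 181]
[4, 4, 7, 295]
[9, 4, 4, 4, 181]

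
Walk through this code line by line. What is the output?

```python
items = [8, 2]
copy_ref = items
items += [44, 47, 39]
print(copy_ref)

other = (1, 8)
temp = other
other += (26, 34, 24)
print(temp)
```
[8, 2, 44, 47, 39]
(1, 8)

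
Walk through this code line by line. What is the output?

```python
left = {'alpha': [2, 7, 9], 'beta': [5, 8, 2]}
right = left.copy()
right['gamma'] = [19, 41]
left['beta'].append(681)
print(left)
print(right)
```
{'alpha': [2, 7, 9], 'beta': [5, 8, 2, 681]}
{'alpha': [2, 7, 9], 'beta': [5, 8, 2, 681], 'gamma': [19, 41]}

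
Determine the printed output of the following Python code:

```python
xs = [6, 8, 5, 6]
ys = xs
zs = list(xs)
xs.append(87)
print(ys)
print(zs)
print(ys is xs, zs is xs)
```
[6, 8, 5, 6, 87]
[6, 8, 5, 6]
True False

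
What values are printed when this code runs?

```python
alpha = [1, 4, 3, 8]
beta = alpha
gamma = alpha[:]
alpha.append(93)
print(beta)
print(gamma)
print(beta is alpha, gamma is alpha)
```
[1, 4, 3, 8, 93]
[1, 4, 3, 8]
True False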